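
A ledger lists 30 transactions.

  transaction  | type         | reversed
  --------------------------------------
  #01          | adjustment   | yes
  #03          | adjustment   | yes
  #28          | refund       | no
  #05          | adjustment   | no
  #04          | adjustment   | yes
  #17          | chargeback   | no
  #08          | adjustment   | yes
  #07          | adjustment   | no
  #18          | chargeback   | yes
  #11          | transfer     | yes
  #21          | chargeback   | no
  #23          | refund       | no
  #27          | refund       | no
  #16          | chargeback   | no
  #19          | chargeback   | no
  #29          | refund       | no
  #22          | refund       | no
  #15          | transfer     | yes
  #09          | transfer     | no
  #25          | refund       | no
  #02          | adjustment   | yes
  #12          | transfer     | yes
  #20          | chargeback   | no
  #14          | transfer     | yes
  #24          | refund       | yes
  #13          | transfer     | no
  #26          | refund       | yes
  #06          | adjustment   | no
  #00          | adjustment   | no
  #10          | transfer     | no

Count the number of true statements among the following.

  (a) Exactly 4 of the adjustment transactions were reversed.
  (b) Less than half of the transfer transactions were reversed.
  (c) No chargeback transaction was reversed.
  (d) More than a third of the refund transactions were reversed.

0

(a) adjustment: |A| = 9, |A ∩ B| = 5; needs |A ∩ B| = 4 — false.
(b) transfer: |A| = 7, |A ∩ B| = 4; needs |A ∩ B| < |A ∖ B| — false.
(c) chargeback: |A| = 6, |A ∩ B| = 1; needs A ∩ B = ∅ (|A ∩ B| = 0) — false.
(d) refund: |A| = 8, |A ∩ B| = 2; needs |A ∩ B| / |A| > 1/3 — false.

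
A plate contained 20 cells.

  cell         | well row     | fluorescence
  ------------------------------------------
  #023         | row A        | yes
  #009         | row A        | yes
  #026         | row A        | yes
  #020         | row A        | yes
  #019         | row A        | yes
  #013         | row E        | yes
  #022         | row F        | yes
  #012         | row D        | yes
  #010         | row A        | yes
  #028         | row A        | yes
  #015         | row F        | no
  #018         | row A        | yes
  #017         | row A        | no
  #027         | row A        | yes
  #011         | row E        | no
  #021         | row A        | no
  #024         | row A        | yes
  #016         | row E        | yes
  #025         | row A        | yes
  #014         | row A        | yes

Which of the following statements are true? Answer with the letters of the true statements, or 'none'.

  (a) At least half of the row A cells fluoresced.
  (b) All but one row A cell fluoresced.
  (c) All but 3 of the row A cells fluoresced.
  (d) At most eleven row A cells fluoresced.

|A| = 14, |A ∩ B| = 12, |A ∖ B| = 2.
(a) |A ∩ B| ≥ |A ∖ B|: holds.
(b) |A ∖ B| = 1: fails.
(c) |A ∖ B| = 3: fails.
(d) |A ∩ B| ≤ 11: fails.

(a)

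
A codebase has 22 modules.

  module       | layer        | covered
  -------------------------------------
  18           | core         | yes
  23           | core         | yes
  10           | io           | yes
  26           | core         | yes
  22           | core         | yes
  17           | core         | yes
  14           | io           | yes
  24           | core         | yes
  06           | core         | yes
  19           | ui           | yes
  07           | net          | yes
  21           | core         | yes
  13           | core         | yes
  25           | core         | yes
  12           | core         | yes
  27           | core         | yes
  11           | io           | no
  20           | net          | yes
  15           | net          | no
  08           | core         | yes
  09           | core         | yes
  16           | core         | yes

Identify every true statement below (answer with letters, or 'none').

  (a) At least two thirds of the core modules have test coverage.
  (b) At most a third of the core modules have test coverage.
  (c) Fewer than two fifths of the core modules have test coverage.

(a)

|A| = 15, |A ∩ B| = 15, |A ∖ B| = 0.
(a) |A ∩ B| / |A| ≥ 2/3: holds.
(b) |A ∩ B| / |A| ≤ 1/3: fails.
(c) |A ∩ B| / |A| < 2/5: fails.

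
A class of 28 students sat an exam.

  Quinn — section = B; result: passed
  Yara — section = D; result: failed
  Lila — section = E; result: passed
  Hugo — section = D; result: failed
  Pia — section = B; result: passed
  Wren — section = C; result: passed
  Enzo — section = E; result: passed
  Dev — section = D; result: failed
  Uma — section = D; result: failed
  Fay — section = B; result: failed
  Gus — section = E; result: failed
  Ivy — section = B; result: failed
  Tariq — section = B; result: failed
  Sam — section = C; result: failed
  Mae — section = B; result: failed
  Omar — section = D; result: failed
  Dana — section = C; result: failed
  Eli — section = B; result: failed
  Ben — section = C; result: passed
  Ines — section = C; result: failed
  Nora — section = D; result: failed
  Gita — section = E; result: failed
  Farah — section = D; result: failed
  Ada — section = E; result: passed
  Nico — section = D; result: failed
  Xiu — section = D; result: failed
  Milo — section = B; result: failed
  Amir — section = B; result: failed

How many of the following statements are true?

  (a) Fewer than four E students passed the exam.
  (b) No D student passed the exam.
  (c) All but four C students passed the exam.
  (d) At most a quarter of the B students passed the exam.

(a) E: |A| = 5, |A ∩ B| = 3; needs |A ∩ B| < 4 — true.
(b) D: |A| = 9, |A ∩ B| = 0; needs A ∩ B = ∅ (|A ∩ B| = 0) — true.
(c) C: |A| = 5, |A ∩ B| = 2; needs |A ∖ B| = 4 — false.
(d) B: |A| = 9, |A ∩ B| = 2; needs |A ∩ B| / |A| ≤ 1/4 — true.

3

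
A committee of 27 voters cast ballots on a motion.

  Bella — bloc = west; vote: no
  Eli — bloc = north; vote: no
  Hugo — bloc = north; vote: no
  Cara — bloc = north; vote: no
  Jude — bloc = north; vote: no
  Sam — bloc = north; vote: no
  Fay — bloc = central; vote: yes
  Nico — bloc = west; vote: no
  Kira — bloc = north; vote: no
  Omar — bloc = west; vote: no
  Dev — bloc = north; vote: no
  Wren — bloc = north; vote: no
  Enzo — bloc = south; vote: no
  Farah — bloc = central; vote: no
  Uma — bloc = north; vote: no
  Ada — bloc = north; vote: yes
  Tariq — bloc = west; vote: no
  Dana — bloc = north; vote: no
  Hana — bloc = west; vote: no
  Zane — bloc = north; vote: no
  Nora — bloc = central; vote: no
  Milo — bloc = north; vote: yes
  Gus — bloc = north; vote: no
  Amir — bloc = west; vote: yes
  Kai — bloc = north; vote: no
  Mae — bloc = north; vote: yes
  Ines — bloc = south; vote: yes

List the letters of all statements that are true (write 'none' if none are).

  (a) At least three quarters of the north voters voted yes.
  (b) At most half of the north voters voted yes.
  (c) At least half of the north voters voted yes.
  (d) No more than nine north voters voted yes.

(b), (d)

|A| = 16, |A ∩ B| = 3, |A ∖ B| = 13.
(a) |A ∩ B| / |A| ≥ 3/4: fails.
(b) |A ∩ B| ≤ |A ∖ B|: holds.
(c) |A ∩ B| ≥ |A ∖ B|: fails.
(d) |A ∩ B| ≤ 9: holds.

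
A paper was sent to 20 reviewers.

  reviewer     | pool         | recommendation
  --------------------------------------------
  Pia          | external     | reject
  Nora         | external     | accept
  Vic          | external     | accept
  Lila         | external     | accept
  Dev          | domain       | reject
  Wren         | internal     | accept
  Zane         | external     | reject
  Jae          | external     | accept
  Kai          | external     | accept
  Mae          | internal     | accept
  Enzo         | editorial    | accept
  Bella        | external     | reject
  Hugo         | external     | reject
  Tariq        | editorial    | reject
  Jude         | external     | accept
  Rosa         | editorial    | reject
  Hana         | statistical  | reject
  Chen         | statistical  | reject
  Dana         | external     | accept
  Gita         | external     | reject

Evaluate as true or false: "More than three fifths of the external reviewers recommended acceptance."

False

The determiner here denotes the relation: |A ∩ B| / |A| > 3/5.
A (the restrictor) = {Pia, Nora, Vic, Lila, Zane, Jae, Kai, Bella, Hugo, Jude, Dana, Gita}, |A| = 12.
A ∩ B = {Nora, Vic, Lila, Jae, Kai, Jude, Dana}, so |A ∩ B| = 7.
A ∖ B = {Pia, Zane, Bella, Hugo, Gita}, so |A ∖ B| = 5.
|A ∩ B|/|A| = 7/12, so the statement is false.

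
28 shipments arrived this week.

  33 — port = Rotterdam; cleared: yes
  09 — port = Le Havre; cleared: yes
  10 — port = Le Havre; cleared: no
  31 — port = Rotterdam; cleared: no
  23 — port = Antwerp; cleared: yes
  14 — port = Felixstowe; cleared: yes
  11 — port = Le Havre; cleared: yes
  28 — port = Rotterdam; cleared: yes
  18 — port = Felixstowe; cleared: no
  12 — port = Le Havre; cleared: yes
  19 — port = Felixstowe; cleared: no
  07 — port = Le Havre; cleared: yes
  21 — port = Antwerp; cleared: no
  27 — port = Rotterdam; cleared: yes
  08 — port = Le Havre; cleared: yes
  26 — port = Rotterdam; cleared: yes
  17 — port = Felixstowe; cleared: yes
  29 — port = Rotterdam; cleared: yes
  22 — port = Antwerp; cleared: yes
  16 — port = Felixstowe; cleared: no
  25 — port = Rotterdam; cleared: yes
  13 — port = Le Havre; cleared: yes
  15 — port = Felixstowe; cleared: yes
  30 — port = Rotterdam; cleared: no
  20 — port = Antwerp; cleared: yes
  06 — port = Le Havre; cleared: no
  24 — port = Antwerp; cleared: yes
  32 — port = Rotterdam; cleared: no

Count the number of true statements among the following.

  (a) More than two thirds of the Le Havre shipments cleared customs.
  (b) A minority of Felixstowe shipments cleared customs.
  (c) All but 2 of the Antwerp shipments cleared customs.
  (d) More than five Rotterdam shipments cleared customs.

(a) Le Havre: |A| = 8, |A ∩ B| = 6; needs |A ∩ B| / |A| > 2/3 — true.
(b) Felixstowe: |A| = 6, |A ∩ B| = 3; needs |A ∩ B| < |A ∖ B| — false.
(c) Antwerp: |A| = 5, |A ∩ B| = 4; needs |A ∖ B| = 2 — false.
(d) Rotterdam: |A| = 9, |A ∩ B| = 6; needs |A ∩ B| > 5 — true.

2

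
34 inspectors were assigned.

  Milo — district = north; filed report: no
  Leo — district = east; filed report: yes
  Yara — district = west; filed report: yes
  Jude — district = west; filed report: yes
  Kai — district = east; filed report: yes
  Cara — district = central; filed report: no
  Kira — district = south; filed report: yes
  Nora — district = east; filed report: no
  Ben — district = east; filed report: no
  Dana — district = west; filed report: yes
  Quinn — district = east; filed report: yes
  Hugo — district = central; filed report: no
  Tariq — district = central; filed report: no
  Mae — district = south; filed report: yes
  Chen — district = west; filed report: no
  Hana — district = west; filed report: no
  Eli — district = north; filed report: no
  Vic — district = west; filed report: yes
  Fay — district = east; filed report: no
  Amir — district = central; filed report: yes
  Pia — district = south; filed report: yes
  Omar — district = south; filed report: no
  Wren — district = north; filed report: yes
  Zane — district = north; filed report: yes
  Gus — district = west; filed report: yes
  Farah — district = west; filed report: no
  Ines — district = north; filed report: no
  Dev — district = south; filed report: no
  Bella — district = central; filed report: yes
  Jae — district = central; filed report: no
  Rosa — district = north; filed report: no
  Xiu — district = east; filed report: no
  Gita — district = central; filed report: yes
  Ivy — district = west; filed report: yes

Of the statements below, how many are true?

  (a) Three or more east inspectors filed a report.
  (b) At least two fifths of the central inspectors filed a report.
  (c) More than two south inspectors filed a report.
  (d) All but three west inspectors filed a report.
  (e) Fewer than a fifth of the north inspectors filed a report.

(a) east: |A| = 7, |A ∩ B| = 3; needs |A ∩ B| ≥ 3 — true.
(b) central: |A| = 7, |A ∩ B| = 3; needs |A ∩ B| / |A| ≥ 2/5 — true.
(c) south: |A| = 5, |A ∩ B| = 3; needs |A ∩ B| > 2 — true.
(d) west: |A| = 9, |A ∩ B| = 6; needs |A ∖ B| = 3 — true.
(e) north: |A| = 6, |A ∩ B| = 2; needs |A ∩ B| / |A| < 1/5 — false.

4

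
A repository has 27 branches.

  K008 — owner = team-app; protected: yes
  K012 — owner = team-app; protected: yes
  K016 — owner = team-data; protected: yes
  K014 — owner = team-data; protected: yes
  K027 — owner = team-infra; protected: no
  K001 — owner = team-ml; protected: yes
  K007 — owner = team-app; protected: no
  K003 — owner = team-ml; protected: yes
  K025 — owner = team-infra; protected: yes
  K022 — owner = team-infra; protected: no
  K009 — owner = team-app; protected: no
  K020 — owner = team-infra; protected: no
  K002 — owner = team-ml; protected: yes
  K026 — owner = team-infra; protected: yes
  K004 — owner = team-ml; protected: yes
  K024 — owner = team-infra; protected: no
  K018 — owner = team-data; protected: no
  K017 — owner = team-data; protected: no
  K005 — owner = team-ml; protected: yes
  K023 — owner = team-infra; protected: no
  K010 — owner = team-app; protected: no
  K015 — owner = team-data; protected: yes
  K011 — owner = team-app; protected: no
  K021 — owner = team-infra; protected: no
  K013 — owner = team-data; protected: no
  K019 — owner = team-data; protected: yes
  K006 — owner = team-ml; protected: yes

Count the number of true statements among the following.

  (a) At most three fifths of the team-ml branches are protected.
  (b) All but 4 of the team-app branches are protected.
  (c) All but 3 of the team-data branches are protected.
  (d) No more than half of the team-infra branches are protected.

(a) team-ml: |A| = 6, |A ∩ B| = 6; needs |A ∩ B| / |A| ≤ 3/5 — false.
(b) team-app: |A| = 6, |A ∩ B| = 2; needs |A ∖ B| = 4 — true.
(c) team-data: |A| = 7, |A ∩ B| = 4; needs |A ∖ B| = 3 — true.
(d) team-infra: |A| = 8, |A ∩ B| = 2; needs |A ∩ B| ≤ |A ∖ B| — true.

3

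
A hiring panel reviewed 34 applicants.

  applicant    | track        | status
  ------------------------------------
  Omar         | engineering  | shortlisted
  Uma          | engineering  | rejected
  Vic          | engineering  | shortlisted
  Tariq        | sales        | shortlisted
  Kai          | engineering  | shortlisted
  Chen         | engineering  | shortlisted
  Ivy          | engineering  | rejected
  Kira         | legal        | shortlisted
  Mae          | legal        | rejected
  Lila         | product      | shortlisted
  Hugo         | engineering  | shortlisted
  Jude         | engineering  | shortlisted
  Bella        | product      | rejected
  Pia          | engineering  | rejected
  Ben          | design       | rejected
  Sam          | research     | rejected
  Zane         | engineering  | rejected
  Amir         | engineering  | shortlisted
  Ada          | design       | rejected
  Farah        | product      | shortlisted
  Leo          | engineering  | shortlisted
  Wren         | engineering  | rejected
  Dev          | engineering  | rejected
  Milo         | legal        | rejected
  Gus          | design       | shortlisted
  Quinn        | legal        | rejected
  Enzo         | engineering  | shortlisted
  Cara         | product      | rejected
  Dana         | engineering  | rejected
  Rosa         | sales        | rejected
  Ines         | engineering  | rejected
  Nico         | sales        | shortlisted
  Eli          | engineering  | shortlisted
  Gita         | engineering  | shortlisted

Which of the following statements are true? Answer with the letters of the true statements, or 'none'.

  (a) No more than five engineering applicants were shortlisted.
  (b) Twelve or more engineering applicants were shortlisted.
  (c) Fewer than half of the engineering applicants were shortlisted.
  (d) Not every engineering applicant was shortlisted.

(d)

|A| = 19, |A ∩ B| = 11, |A ∖ B| = 8.
(a) |A ∩ B| ≤ 5: fails.
(b) |A ∩ B| ≥ 12: fails.
(c) |A ∩ B| < |A ∖ B|: fails.
(d) A ⊄ B (|A ∖ B| ≥ 1): holds.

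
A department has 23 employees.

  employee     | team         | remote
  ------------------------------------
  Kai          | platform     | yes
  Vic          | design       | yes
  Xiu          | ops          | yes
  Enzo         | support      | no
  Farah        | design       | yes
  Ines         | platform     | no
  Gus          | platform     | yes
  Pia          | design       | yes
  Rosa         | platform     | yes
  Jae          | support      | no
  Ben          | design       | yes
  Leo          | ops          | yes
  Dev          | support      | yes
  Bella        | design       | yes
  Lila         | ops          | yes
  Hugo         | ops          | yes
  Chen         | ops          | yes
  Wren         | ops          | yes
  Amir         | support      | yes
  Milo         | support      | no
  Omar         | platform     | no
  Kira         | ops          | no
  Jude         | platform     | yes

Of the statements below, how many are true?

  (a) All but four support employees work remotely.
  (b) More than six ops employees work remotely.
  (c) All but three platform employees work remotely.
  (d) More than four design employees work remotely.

(a) support: |A| = 5, |A ∩ B| = 2; needs |A ∖ B| = 4 — false.
(b) ops: |A| = 7, |A ∩ B| = 6; needs |A ∩ B| > 6 — false.
(c) platform: |A| = 6, |A ∩ B| = 4; needs |A ∖ B| = 3 — false.
(d) design: |A| = 5, |A ∩ B| = 5; needs |A ∩ B| > 4 — true.

1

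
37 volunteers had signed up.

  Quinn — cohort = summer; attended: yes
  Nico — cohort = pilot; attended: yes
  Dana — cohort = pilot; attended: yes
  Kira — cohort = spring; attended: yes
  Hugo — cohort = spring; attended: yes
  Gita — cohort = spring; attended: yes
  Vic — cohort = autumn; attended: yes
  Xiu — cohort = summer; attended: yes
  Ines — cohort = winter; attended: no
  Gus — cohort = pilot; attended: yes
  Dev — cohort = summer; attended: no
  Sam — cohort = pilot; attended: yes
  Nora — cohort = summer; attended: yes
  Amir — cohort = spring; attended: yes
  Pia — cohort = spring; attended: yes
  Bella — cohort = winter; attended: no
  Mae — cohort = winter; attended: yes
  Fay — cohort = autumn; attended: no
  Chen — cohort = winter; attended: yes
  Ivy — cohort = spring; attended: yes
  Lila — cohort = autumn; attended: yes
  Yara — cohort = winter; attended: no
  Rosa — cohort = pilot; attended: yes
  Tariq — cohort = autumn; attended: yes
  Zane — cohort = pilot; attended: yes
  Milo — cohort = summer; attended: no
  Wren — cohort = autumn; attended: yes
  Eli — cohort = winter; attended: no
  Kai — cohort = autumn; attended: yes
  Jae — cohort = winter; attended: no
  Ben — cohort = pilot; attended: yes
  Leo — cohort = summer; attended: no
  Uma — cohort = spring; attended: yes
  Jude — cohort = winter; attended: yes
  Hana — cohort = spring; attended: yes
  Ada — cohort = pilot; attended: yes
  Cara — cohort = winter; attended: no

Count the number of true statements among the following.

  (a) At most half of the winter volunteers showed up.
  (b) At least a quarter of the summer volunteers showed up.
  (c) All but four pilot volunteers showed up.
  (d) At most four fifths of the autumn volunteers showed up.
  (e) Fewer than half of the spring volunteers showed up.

(a) winter: |A| = 9, |A ∩ B| = 3; needs |A ∩ B| ≤ |A ∖ B| — true.
(b) summer: |A| = 6, |A ∩ B| = 3; needs |A ∩ B| / |A| ≥ 1/4 — true.
(c) pilot: |A| = 8, |A ∩ B| = 8; needs |A ∖ B| = 4 — false.
(d) autumn: |A| = 6, |A ∩ B| = 5; needs |A ∩ B| / |A| ≤ 4/5 — false.
(e) spring: |A| = 8, |A ∩ B| = 8; needs |A ∩ B| < |A ∖ B| — false.

2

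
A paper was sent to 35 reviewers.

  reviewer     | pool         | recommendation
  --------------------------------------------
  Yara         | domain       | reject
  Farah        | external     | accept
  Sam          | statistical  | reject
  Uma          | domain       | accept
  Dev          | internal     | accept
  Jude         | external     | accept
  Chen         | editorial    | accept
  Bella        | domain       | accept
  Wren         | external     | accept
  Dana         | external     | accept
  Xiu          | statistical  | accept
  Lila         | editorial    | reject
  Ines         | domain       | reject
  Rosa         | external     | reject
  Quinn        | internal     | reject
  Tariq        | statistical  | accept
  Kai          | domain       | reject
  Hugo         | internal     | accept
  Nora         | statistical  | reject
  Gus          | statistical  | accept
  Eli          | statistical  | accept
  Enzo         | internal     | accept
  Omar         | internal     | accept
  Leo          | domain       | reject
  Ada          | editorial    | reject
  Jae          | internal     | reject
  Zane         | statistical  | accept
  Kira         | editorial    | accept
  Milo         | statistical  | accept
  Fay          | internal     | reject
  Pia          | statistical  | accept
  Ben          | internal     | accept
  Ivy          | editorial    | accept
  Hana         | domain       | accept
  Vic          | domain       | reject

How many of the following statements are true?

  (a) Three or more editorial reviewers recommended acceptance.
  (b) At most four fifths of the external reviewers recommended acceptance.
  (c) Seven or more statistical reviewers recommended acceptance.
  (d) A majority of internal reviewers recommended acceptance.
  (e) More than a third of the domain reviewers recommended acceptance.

5

(a) editorial: |A| = 5, |A ∩ B| = 3; needs |A ∩ B| ≥ 3 — true.
(b) external: |A| = 5, |A ∩ B| = 4; needs |A ∩ B| / |A| ≤ 4/5 — true.
(c) statistical: |A| = 9, |A ∩ B| = 7; needs |A ∩ B| ≥ 7 — true.
(d) internal: |A| = 8, |A ∩ B| = 5; needs |A ∩ B| > |A ∖ B| — true.
(e) domain: |A| = 8, |A ∩ B| = 3; needs |A ∩ B| / |A| > 1/3 — true.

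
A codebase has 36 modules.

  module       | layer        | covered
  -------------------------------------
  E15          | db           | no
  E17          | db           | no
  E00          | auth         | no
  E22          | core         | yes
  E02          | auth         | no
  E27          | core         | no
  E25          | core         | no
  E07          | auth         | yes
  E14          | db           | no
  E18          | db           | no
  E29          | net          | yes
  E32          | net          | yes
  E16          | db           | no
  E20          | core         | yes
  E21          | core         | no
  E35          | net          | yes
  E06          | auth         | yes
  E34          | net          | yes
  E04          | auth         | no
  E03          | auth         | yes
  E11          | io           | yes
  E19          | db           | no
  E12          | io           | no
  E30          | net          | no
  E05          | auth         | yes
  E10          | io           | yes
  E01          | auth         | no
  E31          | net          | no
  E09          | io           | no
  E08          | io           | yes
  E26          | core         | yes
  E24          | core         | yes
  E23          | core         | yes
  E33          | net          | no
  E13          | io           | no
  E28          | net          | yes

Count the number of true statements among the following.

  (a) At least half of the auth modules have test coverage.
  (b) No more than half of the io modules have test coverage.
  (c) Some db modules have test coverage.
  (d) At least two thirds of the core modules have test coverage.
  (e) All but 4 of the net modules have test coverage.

2

(a) auth: |A| = 8, |A ∩ B| = 4; needs |A ∩ B| ≥ |A ∖ B| — true.
(b) io: |A| = 6, |A ∩ B| = 3; needs |A ∩ B| ≤ |A ∖ B| — true.
(c) db: |A| = 6, |A ∩ B| = 0; needs A ∩ B ≠ ∅ (|A ∩ B| ≥ 1) — false.
(d) core: |A| = 8, |A ∩ B| = 5; needs |A ∩ B| / |A| ≥ 2/3 — false.
(e) net: |A| = 8, |A ∩ B| = 5; needs |A ∖ B| = 4 — false.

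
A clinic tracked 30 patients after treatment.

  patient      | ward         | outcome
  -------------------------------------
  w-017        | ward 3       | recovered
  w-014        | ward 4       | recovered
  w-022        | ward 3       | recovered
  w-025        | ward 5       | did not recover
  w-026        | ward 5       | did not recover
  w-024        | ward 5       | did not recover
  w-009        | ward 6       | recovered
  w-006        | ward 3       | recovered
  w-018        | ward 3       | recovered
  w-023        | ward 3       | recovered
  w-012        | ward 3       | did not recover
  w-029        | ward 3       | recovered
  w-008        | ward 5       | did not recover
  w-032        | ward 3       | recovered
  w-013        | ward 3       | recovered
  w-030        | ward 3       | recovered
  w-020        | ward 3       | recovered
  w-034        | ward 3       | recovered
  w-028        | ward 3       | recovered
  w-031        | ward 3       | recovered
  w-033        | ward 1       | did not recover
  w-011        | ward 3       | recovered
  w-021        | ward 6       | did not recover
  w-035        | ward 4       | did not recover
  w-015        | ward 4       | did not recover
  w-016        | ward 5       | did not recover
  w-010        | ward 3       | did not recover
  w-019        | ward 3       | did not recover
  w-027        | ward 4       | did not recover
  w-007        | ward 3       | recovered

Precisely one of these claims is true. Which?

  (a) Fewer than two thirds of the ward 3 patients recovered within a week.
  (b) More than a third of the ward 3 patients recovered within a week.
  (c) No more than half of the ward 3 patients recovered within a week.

|A| = 18, |A ∩ B| = 15, |A ∖ B| = 3.
(a) requires |A ∩ B| / |A| < 2/3: false.
(b) requires |A ∩ B| / |A| > 1/3: true.
(c) requires |A ∩ B| ≤ |A ∖ B|: false.

(b)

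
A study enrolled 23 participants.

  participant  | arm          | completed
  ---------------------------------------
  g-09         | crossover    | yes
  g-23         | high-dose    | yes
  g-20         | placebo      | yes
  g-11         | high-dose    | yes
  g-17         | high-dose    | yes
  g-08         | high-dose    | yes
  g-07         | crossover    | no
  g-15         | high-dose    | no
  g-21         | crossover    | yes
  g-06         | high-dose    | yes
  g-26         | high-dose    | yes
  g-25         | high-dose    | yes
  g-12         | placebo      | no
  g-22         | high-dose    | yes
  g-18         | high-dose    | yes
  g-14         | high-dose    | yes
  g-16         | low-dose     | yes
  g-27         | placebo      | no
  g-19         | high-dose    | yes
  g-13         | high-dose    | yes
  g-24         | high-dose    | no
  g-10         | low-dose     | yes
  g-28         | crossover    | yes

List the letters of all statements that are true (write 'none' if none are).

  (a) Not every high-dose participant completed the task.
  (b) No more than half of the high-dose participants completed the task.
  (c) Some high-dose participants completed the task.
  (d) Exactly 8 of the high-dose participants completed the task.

|A| = 14, |A ∩ B| = 12, |A ∖ B| = 2.
(a) A ⊄ B (|A ∖ B| ≥ 1): holds.
(b) |A ∩ B| ≤ |A ∖ B|: fails.
(c) A ∩ B ≠ ∅ (|A ∩ B| ≥ 1): holds.
(d) |A ∩ B| = 8: fails.

(a), (c)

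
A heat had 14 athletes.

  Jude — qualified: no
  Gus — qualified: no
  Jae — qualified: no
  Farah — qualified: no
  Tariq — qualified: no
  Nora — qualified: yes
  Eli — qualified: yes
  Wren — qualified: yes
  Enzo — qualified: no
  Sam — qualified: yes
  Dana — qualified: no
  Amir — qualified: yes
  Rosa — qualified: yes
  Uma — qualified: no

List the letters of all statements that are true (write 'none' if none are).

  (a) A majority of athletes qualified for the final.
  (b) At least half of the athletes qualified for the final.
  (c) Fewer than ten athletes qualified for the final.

|A| = 14, |A ∩ B| = 6, |A ∖ B| = 8.
(a) |A ∩ B| > |A ∖ B|: fails.
(b) |A ∩ B| ≥ |A ∖ B|: fails.
(c) |A ∩ B| < 10: holds.

(c)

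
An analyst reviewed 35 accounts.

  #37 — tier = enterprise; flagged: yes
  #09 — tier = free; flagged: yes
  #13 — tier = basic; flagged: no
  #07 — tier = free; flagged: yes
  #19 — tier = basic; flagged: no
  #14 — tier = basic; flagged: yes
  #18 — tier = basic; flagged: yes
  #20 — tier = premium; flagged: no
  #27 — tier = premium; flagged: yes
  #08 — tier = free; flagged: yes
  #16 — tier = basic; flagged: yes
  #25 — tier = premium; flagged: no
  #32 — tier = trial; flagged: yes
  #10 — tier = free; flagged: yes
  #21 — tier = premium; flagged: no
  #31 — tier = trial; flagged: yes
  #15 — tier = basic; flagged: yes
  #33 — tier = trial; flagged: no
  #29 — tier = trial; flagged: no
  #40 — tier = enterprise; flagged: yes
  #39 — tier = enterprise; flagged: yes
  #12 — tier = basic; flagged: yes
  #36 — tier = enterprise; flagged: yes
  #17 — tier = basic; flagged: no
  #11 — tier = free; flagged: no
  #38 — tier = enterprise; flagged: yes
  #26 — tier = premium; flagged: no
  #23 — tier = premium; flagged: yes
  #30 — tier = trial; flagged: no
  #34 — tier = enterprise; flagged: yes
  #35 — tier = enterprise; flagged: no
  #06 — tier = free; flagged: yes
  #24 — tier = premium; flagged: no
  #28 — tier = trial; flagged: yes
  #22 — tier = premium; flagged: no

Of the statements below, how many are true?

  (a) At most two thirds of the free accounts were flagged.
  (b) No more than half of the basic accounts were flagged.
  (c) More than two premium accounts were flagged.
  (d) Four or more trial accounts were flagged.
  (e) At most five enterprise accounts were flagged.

0

(a) free: |A| = 6, |A ∩ B| = 5; needs |A ∩ B| / |A| ≤ 2/3 — false.
(b) basic: |A| = 8, |A ∩ B| = 5; needs |A ∩ B| ≤ |A ∖ B| — false.
(c) premium: |A| = 8, |A ∩ B| = 2; needs |A ∩ B| > 2 — false.
(d) trial: |A| = 6, |A ∩ B| = 3; needs |A ∩ B| ≥ 4 — false.
(e) enterprise: |A| = 7, |A ∩ B| = 6; needs |A ∩ B| ≤ 5 — false.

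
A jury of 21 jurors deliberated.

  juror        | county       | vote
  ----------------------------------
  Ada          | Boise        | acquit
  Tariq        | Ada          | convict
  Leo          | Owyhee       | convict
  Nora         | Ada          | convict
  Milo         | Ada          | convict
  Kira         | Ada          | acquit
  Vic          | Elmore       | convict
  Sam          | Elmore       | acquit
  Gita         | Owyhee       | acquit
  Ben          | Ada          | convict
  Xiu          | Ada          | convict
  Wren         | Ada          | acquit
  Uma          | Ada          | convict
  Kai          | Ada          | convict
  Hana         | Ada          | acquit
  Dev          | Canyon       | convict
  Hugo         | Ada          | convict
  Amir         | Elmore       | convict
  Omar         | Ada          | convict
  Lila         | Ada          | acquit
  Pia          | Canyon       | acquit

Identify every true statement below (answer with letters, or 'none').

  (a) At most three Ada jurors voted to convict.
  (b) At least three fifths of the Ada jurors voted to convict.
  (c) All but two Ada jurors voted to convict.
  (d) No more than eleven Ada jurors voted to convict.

|A| = 13, |A ∩ B| = 9, |A ∖ B| = 4.
(a) |A ∩ B| ≤ 3: fails.
(b) |A ∩ B| / |A| ≥ 3/5: holds.
(c) |A ∖ B| = 2: fails.
(d) |A ∩ B| ≤ 11: holds.

(b), (d)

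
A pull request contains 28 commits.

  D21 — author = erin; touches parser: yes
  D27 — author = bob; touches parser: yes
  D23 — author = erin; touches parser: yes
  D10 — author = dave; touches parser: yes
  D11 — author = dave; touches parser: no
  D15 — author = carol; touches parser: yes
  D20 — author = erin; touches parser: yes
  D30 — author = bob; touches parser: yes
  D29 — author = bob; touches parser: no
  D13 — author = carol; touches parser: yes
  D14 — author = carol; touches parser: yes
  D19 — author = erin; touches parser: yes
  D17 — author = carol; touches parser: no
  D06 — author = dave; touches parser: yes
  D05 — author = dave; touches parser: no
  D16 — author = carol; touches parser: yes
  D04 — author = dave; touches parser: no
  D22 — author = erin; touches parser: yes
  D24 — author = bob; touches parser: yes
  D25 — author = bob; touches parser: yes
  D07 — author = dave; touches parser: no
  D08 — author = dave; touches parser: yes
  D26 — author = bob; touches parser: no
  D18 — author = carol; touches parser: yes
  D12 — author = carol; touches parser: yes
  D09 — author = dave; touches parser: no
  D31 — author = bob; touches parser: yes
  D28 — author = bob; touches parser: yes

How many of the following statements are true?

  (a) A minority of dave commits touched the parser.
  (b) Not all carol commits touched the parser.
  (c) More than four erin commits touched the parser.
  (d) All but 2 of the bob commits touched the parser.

(a) dave: |A| = 8, |A ∩ B| = 3; needs |A ∩ B| < |A ∖ B| — true.
(b) carol: |A| = 7, |A ∩ B| = 6; needs A ⊄ B (|A ∖ B| ≥ 1) — true.
(c) erin: |A| = 5, |A ∩ B| = 5; needs |A ∩ B| > 4 — true.
(d) bob: |A| = 8, |A ∩ B| = 6; needs |A ∖ B| = 2 — true.

4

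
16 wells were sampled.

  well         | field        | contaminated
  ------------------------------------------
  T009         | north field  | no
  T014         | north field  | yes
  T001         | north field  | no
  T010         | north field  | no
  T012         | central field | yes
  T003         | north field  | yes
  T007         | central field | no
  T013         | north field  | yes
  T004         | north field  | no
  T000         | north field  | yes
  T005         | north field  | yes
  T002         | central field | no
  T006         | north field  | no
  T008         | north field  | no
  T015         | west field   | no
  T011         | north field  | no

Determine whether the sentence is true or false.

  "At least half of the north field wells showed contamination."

False

Truth condition: |A ∩ B| ≥ |A ∖ B|.
A (the restrictor) = {T009, T014, T001, T010, T003, T013, T004, T000, T005, T006, T008, T011}, |A| = 12.
A ∩ B = {T014, T003, T013, T000, T005}, so |A ∩ B| = 5.
A ∖ B = {T009, T001, T010, T004, T006, T008, T011}, so |A ∖ B| = 7.
5 < 7, so the statement is false.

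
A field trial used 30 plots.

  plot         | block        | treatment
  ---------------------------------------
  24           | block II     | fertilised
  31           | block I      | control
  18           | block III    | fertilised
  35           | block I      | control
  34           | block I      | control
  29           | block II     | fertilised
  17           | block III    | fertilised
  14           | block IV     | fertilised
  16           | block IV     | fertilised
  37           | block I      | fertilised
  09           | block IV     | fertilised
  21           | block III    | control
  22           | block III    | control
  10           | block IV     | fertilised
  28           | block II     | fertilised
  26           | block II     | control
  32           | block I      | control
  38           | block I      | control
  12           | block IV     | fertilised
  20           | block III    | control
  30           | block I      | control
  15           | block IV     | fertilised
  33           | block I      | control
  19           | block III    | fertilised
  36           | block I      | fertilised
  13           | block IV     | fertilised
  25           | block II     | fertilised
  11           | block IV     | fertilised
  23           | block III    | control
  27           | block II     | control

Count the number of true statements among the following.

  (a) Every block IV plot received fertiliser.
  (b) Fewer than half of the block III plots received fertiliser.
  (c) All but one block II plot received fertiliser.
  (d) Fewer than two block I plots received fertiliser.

(a) block IV: |A| = 8, |A ∩ B| = 8; needs A ⊆ B, i.e. every element of A is in B (|A ∖ B| = 0) — true.
(b) block III: |A| = 7, |A ∩ B| = 3; needs |A ∩ B| < |A ∖ B| — true.
(c) block II: |A| = 6, |A ∩ B| = 4; needs |A ∖ B| = 1 — false.
(d) block I: |A| = 9, |A ∩ B| = 2; needs |A ∩ B| < 2 — false.

2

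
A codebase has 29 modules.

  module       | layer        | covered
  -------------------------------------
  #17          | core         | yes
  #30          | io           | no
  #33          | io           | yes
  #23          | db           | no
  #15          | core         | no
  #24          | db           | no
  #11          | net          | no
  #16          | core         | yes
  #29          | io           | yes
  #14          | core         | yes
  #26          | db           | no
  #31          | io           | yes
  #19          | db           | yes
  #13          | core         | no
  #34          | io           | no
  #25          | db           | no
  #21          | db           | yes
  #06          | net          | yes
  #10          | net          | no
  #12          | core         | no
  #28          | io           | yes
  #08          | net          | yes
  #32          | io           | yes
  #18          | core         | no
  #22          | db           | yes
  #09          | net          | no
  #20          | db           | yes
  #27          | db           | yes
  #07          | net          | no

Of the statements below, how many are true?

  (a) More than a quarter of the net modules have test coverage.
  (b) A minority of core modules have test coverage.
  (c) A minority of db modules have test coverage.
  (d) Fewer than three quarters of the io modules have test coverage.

(a) net: |A| = 6, |A ∩ B| = 2; needs |A ∩ B| / |A| > 1/4 — true.
(b) core: |A| = 7, |A ∩ B| = 3; needs |A ∩ B| < |A ∖ B| — true.
(c) db: |A| = 9, |A ∩ B| = 5; needs |A ∩ B| < |A ∖ B| — false.
(d) io: |A| = 7, |A ∩ B| = 5; needs |A ∩ B| / |A| < 3/4 — true.

3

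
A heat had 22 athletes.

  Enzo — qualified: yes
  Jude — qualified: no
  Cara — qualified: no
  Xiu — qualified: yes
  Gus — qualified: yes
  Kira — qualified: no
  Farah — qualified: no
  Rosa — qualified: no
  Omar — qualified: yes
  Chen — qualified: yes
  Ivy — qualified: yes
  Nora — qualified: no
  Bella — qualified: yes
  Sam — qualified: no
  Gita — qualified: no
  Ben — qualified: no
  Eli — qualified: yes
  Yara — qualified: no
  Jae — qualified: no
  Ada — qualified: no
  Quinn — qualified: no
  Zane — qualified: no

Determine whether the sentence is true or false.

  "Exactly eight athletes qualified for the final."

True

Truth condition: |A ∩ B| = 8.
|A| = 22, |A ∩ B| = 8, |A ∖ B| = 14.
|A ∩ B| = 8, so the statement is true.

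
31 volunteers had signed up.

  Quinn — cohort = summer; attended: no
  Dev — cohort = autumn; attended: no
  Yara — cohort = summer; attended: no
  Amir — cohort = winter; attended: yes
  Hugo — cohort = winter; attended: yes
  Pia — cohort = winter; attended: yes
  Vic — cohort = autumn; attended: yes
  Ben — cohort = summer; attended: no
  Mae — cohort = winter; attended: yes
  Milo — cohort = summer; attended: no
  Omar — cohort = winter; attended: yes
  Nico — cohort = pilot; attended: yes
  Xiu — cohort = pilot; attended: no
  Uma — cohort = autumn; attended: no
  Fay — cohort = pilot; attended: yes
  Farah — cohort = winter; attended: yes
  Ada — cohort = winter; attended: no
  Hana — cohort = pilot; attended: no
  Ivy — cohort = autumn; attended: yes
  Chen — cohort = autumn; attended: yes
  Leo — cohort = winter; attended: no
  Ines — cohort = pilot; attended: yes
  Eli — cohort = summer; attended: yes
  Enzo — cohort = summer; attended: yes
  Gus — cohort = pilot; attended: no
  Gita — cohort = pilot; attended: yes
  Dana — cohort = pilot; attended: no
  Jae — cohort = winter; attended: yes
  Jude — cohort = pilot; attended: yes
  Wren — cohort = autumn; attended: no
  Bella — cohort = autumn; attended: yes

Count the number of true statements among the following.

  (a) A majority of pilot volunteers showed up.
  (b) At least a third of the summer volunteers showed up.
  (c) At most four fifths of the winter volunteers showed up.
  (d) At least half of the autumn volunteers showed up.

4

(a) pilot: |A| = 9, |A ∩ B| = 5; needs |A ∩ B| > |A ∖ B| — true.
(b) summer: |A| = 6, |A ∩ B| = 2; needs |A ∩ B| / |A| ≥ 1/3 — true.
(c) winter: |A| = 9, |A ∩ B| = 7; needs |A ∩ B| / |A| ≤ 4/5 — true.
(d) autumn: |A| = 7, |A ∩ B| = 4; needs |A ∩ B| ≥ |A ∖ B| — true.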